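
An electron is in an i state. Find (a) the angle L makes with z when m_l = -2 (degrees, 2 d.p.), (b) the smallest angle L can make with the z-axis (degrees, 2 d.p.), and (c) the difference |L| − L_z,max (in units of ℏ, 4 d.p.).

θ(m_l=-2) ≈ 107.98°; θ_min ≈ 22.21°; |L|−L_z,max ≈ 0.4807ℏ

An i state has l = 6.
For m_l = -2: cos θ = -2/√42, θ ≈ 107.98°.
cos θ_min = 6/√42, so θ_min ≈ 22.21°.
|L| − L_z,max = (√42 − 6)ℏ ≈ 0.4807ℏ.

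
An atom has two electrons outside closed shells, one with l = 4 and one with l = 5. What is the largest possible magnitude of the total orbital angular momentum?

The total orbital quantum number L ranges from |l₁ − l₂| to l₁ + l₂ in integer steps.
Allowed values: L = 1, 2, 3, 4, 5, 6, 7, 8, 9.
The largest magnitude corresponds to L = 9: |L_tot| = ℏ√(9·10) = 3√10 ℏ.

|L_tot|_max = 3√10 ℏ ≈ 9.487ℏ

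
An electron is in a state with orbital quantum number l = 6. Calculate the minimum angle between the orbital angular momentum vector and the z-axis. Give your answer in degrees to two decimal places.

θ_min ≈ 22.21°

|L|² = l(l+1)ℏ² = 42ℏ², so |L| = √42 ℏ.
The smallest angle corresponds to the largest L_z, i.e. m_l = l = 6, giving L_z = 6ℏ.
cos θ_min = 6/√42, so θ_min ≈ 22.21°.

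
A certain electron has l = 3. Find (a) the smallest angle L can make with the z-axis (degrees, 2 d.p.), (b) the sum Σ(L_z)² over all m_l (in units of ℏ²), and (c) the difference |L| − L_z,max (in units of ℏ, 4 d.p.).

θ_min ≈ 30.00°; Σ(L_z)² = 28 ℏ²; |L|−L_z,max ≈ 0.4641ℏ

cos θ_min = 3/√12, so θ_min ≈ 30.00°.
Σ m_l² = 28, so Σ(L_z)² = 28 ℏ².
|L| − L_z,max = (2√3 − 3)ℏ ≈ 0.4641ℏ.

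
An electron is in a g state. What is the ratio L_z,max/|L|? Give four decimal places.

L_z,max/|L| = 0.8944

G corresponds to l = 4.
|L| = 2√5 ℏ ≈ 4.4721ℏ, while L_z,max = lℏ = 4ℏ.
L_z,max/|L| = 4/√20 = 0.8944.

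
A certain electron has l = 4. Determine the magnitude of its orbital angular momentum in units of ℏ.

|L| = 2√5 ℏ ≈ 4.472ℏ

|L| = ℏ√(l(l+1)) = ℏ√(4·5) = 2√5 ℏ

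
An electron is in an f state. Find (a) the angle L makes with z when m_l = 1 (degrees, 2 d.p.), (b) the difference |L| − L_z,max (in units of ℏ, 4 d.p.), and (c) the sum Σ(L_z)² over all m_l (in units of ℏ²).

The letter f corresponds to l = 3.
For m_l = 1: cos θ = 1/√12, θ ≈ 73.22°.
|L| − L_z,max = (2√3 − 3)ℏ ≈ 0.4641ℏ.
Σ m_l² = 28, so Σ(L_z)² = 28 ℏ².

θ(m_l=1) ≈ 73.22°; |L|−L_z,max ≈ 0.4641ℏ; Σ(L_z)² = 28 ℏ²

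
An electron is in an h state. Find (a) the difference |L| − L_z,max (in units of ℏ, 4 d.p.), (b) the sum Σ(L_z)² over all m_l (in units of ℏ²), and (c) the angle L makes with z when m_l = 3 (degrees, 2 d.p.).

For an h orbital, l = 5.
|L| − L_z,max = (√30 − 5)ℏ ≈ 0.4772ℏ.
Σ m_l² = 110, so Σ(L_z)² = 110 ℏ².
For m_l = 3: cos θ = 3/√30, θ ≈ 56.79°.

|L|−L_z,max ≈ 0.4772ℏ; Σ(L_z)² = 110 ℏ²; θ(m_l=3) ≈ 56.79°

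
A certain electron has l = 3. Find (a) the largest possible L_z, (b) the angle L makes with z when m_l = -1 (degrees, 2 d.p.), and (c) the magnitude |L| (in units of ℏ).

L_z,max = 3ℏ; θ(m_l=-1) ≈ 106.78°; |L| = 2√3 ℏ ≈ 3.464ℏ

L_z,max = lℏ = 3ℏ.
For m_l = -1: cos θ = -1/√12, θ ≈ 106.78°.
|L| = ℏ√(3·4) = 2√3 ℏ ≈ 3.464ℏ.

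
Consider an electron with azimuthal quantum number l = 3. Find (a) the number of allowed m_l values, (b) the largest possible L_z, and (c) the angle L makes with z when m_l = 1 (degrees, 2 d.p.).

There are 2l+1 = 7 values of m_l.
L_z,max = lℏ = 3ℏ.
For m_l = 1: cos θ = 1/√12, θ ≈ 73.22°.

7 values; L_z,max = 3ℏ; θ(m_l=1) ≈ 73.22°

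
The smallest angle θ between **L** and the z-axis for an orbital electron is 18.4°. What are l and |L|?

l = 9, |L| = 3√10 ℏ ≈ 9.487ℏ

At minimum angle, m_l = l, so cos θ = l/√(l(l+1)); cos²θ = l/(l+1) = 0.9004.
l = cos²θ/sin²θ ≈ 9.
Then |L| = ℏ√(9·10) = 3√10 ℏ.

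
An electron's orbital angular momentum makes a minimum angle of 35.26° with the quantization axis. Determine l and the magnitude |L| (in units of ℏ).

l = 2, |L| = √6 ℏ ≈ 2.449ℏ

cos²θ_min = l/(l+1) = 0.6667.
Solving: l = 2.
Then |L| = ℏ√(2·3) = √6 ℏ.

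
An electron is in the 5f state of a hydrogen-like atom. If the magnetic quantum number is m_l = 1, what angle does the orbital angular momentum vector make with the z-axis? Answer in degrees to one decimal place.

5f means n = 5, l = 3.
|L|² = l(l+1)ℏ² = 12ℏ², so |L| = 2√3 ℏ.
L_z = m_l ℏ = 1ℏ.
cos θ = L_z/|L| = 1/√12, so θ ≈ 73.2°.

θ ≈ 73.2°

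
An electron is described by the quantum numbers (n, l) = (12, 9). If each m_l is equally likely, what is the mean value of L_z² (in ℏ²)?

The allowed m_l values are -9, -8, -7, -6, -5, -4, -3, -2, -1, 0, 1, 2, 3, 4, 5, 6, 7, 8, 9.
⟨L_z²⟩ = ℏ²·(Σ m_l²)/(2l+1) = ℏ²·570/19 = 30ℏ².

⟨L_z²⟩ = 30 ℏ²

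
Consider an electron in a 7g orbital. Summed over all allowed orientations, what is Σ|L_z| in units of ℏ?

Σ|L_z| = 20 ℏ

7g means n = 7, l = 4.
m_l runs from −4 to 4, i.e. {-4, -3, -2, -1, 0, 1, 2, 3, 4}.
Σ|m_l| = l(l+1) = 20.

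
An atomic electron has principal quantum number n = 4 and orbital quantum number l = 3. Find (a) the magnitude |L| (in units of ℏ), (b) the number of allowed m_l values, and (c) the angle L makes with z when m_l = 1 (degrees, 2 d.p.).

|L| = 2√3 ℏ ≈ 3.464ℏ; 7 values; θ(m_l=1) ≈ 73.22°

|L| = ℏ√(3·4) = 2√3 ℏ ≈ 3.464ℏ.
There are 2l+1 = 7 values of m_l.
For m_l = 1: cos θ = 1/√12, θ ≈ 73.22°.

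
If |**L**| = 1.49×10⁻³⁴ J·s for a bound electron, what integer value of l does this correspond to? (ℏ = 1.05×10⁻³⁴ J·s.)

l = 1

Dividing by ℏ: |L|/ℏ ≈ 1.419.
Set l(l+1) = 2.01; the integer solution is l = 1.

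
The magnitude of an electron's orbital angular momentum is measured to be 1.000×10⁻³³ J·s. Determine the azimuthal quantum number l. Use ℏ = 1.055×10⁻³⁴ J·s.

l = 9

|L|/ℏ = (1.000×10⁻³³)/(1.055×10⁻³⁴) ≈ 9.479.
l(l+1) ≈ 9.479² ≈ 89.85, so l = 9.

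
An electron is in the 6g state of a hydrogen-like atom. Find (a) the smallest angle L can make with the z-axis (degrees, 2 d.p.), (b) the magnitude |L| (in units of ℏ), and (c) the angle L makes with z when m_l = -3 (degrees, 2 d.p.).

6g means n = 6, l = 4.
cos θ_min = 4/√20, so θ_min ≈ 26.57°.
|L| = ℏ√(4·5) = 2√5 ℏ ≈ 4.472ℏ.
For m_l = -3: cos θ = -3/√20, θ ≈ 132.13°.

θ_min ≈ 26.57°; |L| = 2√5 ℏ ≈ 4.472ℏ; θ(m_l=-3) ≈ 132.13°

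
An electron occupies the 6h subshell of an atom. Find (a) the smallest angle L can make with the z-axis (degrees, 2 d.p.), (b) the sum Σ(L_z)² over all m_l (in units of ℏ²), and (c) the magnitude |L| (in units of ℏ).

θ_min ≈ 24.09°; Σ(L_z)² = 110 ℏ²; |L| = √30 ℏ ≈ 5.477ℏ

6h means n = 6, l = 5.
cos θ_min = 5/√30, so θ_min ≈ 24.09°.
Σ m_l² = 110, so Σ(L_z)² = 110 ℏ².
|L| = ℏ√(5·6) = √30 ℏ ≈ 5.477ℏ.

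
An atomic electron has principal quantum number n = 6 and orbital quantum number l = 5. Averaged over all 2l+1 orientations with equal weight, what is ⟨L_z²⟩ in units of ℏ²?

⟨L_z²⟩ = 10 ℏ²

m_l ∈ {-5, -4, -3, -2, -1, 0, 1, 2, 3, 4, 5}.
⟨L_z²⟩ = ℏ²·l(l+1)/3 = 10ℏ².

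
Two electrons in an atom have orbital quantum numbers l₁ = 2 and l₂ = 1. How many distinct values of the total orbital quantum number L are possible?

Angular momentum addition gives L = |l₁ − l₂|, …, l₁ + l₂.
Allowed values: L = 1, 2, 3.
That is 3 values.

3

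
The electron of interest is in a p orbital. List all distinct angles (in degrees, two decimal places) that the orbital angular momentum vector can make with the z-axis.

θ ∈ {45.00°, 90.00°, 135.00°}

The letter p corresponds to l = 1.
|L| = √(l(l+1)) ℏ = √2 ℏ.
cos θ = m_l/√2 for each m_l ∈ {-1, 0, 1}.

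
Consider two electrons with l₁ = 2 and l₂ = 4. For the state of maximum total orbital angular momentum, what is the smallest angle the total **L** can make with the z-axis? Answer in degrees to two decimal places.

Angular momentum addition gives L = |l₁ − l₂|, …, l₁ + l₂.
So L can be 2, 3, 4, 5, 6.
The maximum is L = 6, with |L_tot| = ℏ√(6·7) = √42 ℏ.
The minimum angle with z is arccos(6/√42) ≈ 22.21°.

θ_min ≈ 22.21°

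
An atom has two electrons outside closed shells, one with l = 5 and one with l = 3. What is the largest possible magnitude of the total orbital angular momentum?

|L_tot|_max = 6√2 ℏ ≈ 8.485ℏ

By the triangle rule, |l₁ − l₂| ≤ L ≤ l₁ + l₂.
Allowed values: L = 2, 3, 4, 5, 6, 7, 8.
The largest magnitude corresponds to L = 8: |L_tot| = ℏ√(8·9) = 6√2 ℏ.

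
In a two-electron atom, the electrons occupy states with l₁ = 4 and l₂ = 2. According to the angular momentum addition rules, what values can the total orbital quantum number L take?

L = 2, 3, 4, 5, 6

L runs from |4 − 2| = 2 to 4 + 2 = 6.
So L can be 2, 3, 4, 5, 6.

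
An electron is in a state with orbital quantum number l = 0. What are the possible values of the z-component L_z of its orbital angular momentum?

L_z = m_l ℏ with m_l ranging from −l to +l in integer steps.
For l = 0: m_l ∈ {0}.

L_z ∈ {0}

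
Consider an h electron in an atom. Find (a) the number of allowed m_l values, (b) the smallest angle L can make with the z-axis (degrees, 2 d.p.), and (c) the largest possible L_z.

11 values; θ_min ≈ 24.09°; L_z,max = 5ℏ

The letter h corresponds to l = 5.
There are 2l+1 = 11 values of m_l.
cos θ_min = 5/√30, so θ_min ≈ 24.09°.
L_z,max = lℏ = 5ℏ.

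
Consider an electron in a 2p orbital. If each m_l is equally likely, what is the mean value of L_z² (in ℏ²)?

⟨L_z²⟩ = 0.6667 ℏ²

2p means n = 2, l = 1.
The allowed m_l values are -1, 0, 1.
Average of L_z² over 3 states: 2/3 ℏ² = 0.6667 ℏ².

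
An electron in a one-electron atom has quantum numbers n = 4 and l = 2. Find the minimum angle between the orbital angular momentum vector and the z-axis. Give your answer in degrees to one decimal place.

|L| = √(l(l+1)) ℏ = √6 ℏ.
The smallest angle corresponds to the largest L_z, i.e. m_l = l = 2, giving L_z = 2ℏ.
cos θ_min = 2/√6, so θ_min ≈ 35.3°.

θ_min ≈ 35.3°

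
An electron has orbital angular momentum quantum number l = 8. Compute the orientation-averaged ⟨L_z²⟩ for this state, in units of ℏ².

m_l runs from −8 to 8, i.e. {-8, -7, -6, -5, -4, -3, -2, -1, 0, 1, 2, 3, 4, 5, 6, 7, 8}.
⟨L_z²⟩ = ℏ²·l(l+1)/3 = 24ℏ².

⟨L_z²⟩ = 24 ℏ²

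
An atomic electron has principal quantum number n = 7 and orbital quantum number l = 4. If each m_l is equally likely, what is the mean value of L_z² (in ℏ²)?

⟨L_z²⟩ = 6.667 ℏ²

The allowed m_l values are -4, -3, -2, -1, 0, 1, 2, 3, 4.
⟨L_z²⟩ = ℏ²·(Σ m_l²)/(2l+1) = ℏ²·60/9 = 6.667ℏ².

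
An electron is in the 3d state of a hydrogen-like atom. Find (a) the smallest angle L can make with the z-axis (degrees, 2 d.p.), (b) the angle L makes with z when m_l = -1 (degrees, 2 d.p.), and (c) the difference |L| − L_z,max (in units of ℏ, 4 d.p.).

3d means n = 3, l = 2.
cos θ_min = 2/√6, so θ_min ≈ 35.26°.
For m_l = -1: cos θ = -1/√6, θ ≈ 114.09°.
|L| − L_z,max = (√6 − 2)ℏ ≈ 0.4495ℏ.

θ_min ≈ 35.26°; θ(m_l=-1) ≈ 114.09°; |L|−L_z,max ≈ 0.4495ℏ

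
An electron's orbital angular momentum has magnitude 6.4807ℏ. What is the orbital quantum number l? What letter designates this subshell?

l = 6 (i orbital)

|L| = ℏ√(l(l+1)), so l(l+1) = 42.
Solving: l = 6.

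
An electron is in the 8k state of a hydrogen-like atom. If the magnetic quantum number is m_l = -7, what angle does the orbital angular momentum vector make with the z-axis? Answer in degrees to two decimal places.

θ ≈ 159.30°

8k means n = 8, l = 7.
|L|² = l(l+1)ℏ² = 56ℏ², so |L| = 2√14 ℏ.
L_z = m_l ℏ = −7ℏ.
cos θ = L_z/|L| = -7/√56, so θ ≈ 159.30°.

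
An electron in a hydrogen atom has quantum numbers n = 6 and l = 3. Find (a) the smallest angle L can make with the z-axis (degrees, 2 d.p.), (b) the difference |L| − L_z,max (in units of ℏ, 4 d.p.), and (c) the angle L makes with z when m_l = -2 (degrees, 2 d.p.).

θ_min ≈ 30.00°; |L|−L_z,max ≈ 0.4641ℏ; θ(m_l=-2) ≈ 125.26°

cos θ_min = 3/√12, so θ_min ≈ 30.00°.
|L| − L_z,max = (2√3 − 3)ℏ ≈ 0.4641ℏ.
For m_l = -2: cos θ = -2/√12, θ ≈ 125.26°.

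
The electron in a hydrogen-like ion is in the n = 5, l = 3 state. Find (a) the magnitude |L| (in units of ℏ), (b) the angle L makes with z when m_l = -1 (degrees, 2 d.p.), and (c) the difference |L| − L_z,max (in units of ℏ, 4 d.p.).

|L| = ℏ√(3·4) = 2√3 ℏ ≈ 3.464ℏ.
For m_l = -1: cos θ = -1/√12, θ ≈ 106.78°.
|L| − L_z,max = (2√3 − 3)ℏ ≈ 0.4641ℏ.

|L| = 2√3 ℏ ≈ 3.464ℏ; θ(m_l=-1) ≈ 106.78°; |L|−L_z,max ≈ 0.4641ℏ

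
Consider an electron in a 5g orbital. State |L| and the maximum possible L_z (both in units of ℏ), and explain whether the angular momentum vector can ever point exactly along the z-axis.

No: L_z,max = 4ℏ < |L| = 2√5 ℏ ≈ 4.472ℏ

5g means n = 5, l = 4.
|L| = 2√5 ℏ ≈ 4.4721ℏ, while L_z,max = lℏ = 4ℏ.
Since |L| > L_z,max, the vector can never point exactly along z; the closest it comes is θ_min = arccos(4/√20) ≈ 26.6°.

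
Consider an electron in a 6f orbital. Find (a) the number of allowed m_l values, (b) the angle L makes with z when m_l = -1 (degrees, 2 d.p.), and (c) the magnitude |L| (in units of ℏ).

6f means n = 6, l = 3.
There are 2l+1 = 7 values of m_l.
For m_l = -1: cos θ = -1/√12, θ ≈ 106.78°.
|L| = ℏ√(3·4) = 2√3 ℏ ≈ 3.464ℏ.

7 values; θ(m_l=-1) ≈ 106.78°; |L| = 2√3 ℏ ≈ 3.464ℏ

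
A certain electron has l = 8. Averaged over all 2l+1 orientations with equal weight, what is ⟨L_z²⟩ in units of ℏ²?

m_l ∈ {-8, -7, -6, -5, -4, -3, -2, -1, 0, 1, 2, 3, 4, 5, 6, 7, 8}.
⟨L_z²⟩ = ℏ²·(Σ m_l²)/(2l+1) = ℏ²·408/17 = 24ℏ².

⟨L_z²⟩ = 24 ℏ²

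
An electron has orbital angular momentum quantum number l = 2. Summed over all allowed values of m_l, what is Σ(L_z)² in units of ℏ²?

Σ(L_z)² = 10 ℏ²

m_l ∈ {-2, -1, 0, 1, 2}.
Summing m² from −2 to 2: Σ m_l² = 10.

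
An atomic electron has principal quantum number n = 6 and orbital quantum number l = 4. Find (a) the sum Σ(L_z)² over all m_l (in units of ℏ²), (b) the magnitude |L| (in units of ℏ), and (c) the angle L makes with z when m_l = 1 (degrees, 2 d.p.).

Σ m_l² = 60, so Σ(L_z)² = 60 ℏ².
|L| = ℏ√(4·5) = 2√5 ℏ ≈ 4.472ℏ.
For m_l = 1: cos θ = 1/√20, θ ≈ 77.08°.

Σ(L_z)² = 60 ℏ²; |L| = 2√5 ℏ ≈ 4.472ℏ; θ(m_l=1) ≈ 77.08°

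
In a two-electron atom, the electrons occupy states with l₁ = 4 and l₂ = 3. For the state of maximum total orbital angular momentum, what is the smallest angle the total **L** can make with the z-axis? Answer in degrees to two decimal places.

θ_min ≈ 20.70°

The total orbital quantum number L ranges from |l₁ − l₂| to l₁ + l₂ in integer steps.
L ∈ {1, 2, 3, 4, 5, 6, 7}.
The maximum is L = 7, with |L_tot| = ℏ√(7·8) = 2√14 ℏ.
The minimum angle with z is arccos(7/√56) ≈ 20.70°.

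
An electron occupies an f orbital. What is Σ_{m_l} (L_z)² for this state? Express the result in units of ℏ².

An f state has l = 3.
The allowed m_l values are -3, -2, -1, 0, 1, 2, 3.
Σ m_l² = l(l+1)(2l+1)/3 = 3·4·7/3 = 28.

Σ(L_z)² = 28 ℏ²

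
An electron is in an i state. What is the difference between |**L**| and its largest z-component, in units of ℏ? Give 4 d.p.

|L| − L_z,max ≈ 0.4807ℏ

An i state has l = 6.
|L| = √42 ℏ ≈ 6.4807ℏ, while L_z,max = lℏ = 6ℏ.
The difference is (√42 − 6)ℏ ≈ 0.4807ℏ.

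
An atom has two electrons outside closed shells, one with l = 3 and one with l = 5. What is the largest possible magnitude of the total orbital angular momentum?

L runs from |3 − 5| = 2 to 3 + 5 = 8.
Allowed values: L = 2, 3, 4, 5, 6, 7, 8.
The largest magnitude corresponds to L = 8: |L_tot| = ℏ√(8·9) = 6√2 ℏ.

|L_tot|_max = 6√2 ℏ ≈ 8.485ℏ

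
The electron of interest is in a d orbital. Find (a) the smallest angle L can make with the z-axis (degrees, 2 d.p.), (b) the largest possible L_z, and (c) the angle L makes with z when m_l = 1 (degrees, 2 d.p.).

D corresponds to l = 2.
cos θ_min = 2/√6, so θ_min ≈ 35.26°.
L_z,max = lℏ = 2ℏ.
For m_l = 1: cos θ = 1/√6, θ ≈ 65.91°.

θ_min ≈ 35.26°; L_z,max = 2ℏ; θ(m_l=1) ≈ 65.91°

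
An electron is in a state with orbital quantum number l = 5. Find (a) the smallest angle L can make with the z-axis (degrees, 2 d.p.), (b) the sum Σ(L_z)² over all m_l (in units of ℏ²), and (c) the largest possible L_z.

cos θ_min = 5/√30, so θ_min ≈ 24.09°.
Σ m_l² = 110, so Σ(L_z)² = 110 ℏ².
L_z,max = lℏ = 5ℏ.

θ_min ≈ 24.09°; Σ(L_z)² = 110 ℏ²; L_z,max = 5ℏ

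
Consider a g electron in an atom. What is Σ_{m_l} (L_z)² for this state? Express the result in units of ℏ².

Σ(L_z)² = 60 ℏ²

The letter g corresponds to l = 4.
m_l ∈ {-4, -3, -2, -1, 0, 1, 2, 3, 4}.
Summing m² from −4 to 4: Σ m_l² = 60.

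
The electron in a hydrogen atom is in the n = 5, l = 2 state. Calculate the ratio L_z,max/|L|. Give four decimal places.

|L| = √6 ℏ ≈ 2.4495ℏ, while L_z,max = lℏ = 2ℏ.
L_z,max/|L| = 2/√6 = 0.8165.

L_z,max/|L| = 0.8165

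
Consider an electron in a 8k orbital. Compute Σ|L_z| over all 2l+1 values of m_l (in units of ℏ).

Σ|L_z| = 56 ℏ

The 8k subshell has l = 7.
m_l runs from −7 to 7, i.e. {-7, -6, -5, -4, -3, -2, -1, 0, 1, 2, 3, 4, 5, 6, 7}.
Σ|m_l| = l(l+1) = 56.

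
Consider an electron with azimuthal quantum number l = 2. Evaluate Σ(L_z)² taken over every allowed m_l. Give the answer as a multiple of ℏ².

m_l runs from −2 to 2, i.e. {-2, -1, 0, 1, 2}.
Σ m_l² = 2·(1 + 4) = 10.

Σ(L_z)² = 10 ℏ²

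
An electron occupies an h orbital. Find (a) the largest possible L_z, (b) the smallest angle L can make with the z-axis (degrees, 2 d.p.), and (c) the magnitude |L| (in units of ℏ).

L_z,max = 5ℏ; θ_min ≈ 24.09°; |L| = √30 ℏ ≈ 5.477ℏ

An h state has l = 5.
L_z,max = lℏ = 5ℏ.
cos θ_min = 5/√30, so θ_min ≈ 24.09°.
|L| = ℏ√(5·6) = √30 ℏ ≈ 5.477ℏ.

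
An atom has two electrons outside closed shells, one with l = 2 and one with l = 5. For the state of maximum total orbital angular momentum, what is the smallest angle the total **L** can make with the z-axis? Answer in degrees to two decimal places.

θ_min ≈ 20.70°

The total orbital quantum number L ranges from |l₁ − l₂| to l₁ + l₂ in integer steps.
Allowed values: L = 3, 4, 5, 6, 7.
The maximum is L = 7, with |L_tot| = ℏ√(7·8) = 2√14 ℏ.
The minimum angle with z is arccos(7/√56) ≈ 20.70°.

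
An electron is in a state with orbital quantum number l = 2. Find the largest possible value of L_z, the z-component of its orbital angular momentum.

L_z,max = 2ℏ

L_z = m_l ℏ with m_l ∈ {−2, …, 2}; the maximum is m_l = 2.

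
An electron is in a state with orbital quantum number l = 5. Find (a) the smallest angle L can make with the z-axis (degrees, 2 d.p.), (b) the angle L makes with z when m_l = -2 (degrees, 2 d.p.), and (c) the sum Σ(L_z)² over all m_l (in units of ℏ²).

θ_min ≈ 24.09°; θ(m_l=-2) ≈ 111.42°; Σ(L_z)² = 110 ℏ²

cos θ_min = 5/√30, so θ_min ≈ 24.09°.
For m_l = -2: cos θ = -2/√30, θ ≈ 111.42°.
Σ m_l² = 110, so Σ(L_z)² = 110 ℏ².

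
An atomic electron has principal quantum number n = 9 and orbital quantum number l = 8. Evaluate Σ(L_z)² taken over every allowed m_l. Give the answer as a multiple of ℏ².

Σ(L_z)² = 408 ℏ²

m_l runs from −8 to 8, i.e. {-8, -7, -6, -5, -4, -3, -2, -1, 0, 1, 2, 3, 4, 5, 6, 7, 8}.
Σ m_l² = l(l+1)(2l+1)/3 = 8·9·17/3 = 408.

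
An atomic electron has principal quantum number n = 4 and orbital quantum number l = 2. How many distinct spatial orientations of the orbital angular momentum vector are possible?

5

The number of m_l values is 2l + 1 = 2·2 + 1 = 5.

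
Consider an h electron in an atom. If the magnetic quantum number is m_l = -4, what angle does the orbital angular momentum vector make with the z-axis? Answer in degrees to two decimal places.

For an h orbital, l = 5.
|L| = √(l(l+1)) ℏ = √30 ℏ.
L_z = m_l ℏ = −4ℏ.
cos θ = L_z/|L| = -4/√30, so θ ≈ 136.91°.

θ ≈ 136.91°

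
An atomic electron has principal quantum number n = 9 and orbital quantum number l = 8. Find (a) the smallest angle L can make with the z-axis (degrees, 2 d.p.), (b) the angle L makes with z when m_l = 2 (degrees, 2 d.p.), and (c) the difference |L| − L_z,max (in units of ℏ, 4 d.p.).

cos θ_min = 8/√72, so θ_min ≈ 19.47°.
For m_l = 2: cos θ = 2/√72, θ ≈ 76.37°.
|L| − L_z,max = (6√2 − 8)ℏ ≈ 0.4853ℏ.

θ_min ≈ 19.47°; θ(m_l=2) ≈ 76.37°; |L|−L_z,max ≈ 0.4853ℏ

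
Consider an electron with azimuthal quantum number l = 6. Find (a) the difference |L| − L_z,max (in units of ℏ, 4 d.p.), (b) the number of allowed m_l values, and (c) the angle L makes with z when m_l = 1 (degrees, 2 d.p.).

|L|−L_z,max ≈ 0.4807ℏ; 13 values; θ(m_l=1) ≈ 81.12°

|L| − L_z,max = (√42 − 6)ℏ ≈ 0.4807ℏ.
There are 2l+1 = 13 values of m_l.
For m_l = 1: cos θ = 1/√42, θ ≈ 81.12°.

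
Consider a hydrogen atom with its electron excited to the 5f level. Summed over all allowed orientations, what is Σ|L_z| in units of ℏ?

Σ|L_z| = 12 ℏ

The 5f level has l = 3.
The allowed m_l values are -3, -2, -1, 0, 1, 2, 3.
Σ|m_l| = 2·3(3+1)/2 = 12.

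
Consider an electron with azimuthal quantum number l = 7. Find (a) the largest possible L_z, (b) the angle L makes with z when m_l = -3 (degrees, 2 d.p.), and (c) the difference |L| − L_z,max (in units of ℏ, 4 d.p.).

L_z,max = 7ℏ; θ(m_l=-3) ≈ 113.63°; |L|−L_z,max ≈ 0.4833ℏ

L_z,max = lℏ = 7ℏ.
For m_l = -3: cos θ = -3/√56, θ ≈ 113.63°.
|L| − L_z,max = (2√14 − 7)ℏ ≈ 0.4833ℏ.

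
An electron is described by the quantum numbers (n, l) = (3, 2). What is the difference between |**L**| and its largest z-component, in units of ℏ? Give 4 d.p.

|L| − L_z,max ≈ 0.4495ℏ

|L| = √6 ℏ ≈ 2.4495ℏ, while L_z,max = lℏ = 2ℏ.
The difference is (√6 − 2)ℏ ≈ 0.4495ℏ.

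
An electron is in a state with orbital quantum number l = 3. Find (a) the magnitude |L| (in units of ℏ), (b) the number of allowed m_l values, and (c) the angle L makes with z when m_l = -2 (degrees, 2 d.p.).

|L| = 2√3 ℏ ≈ 3.464ℏ; 7 values; θ(m_l=-2) ≈ 125.26°

|L| = ℏ√(3·4) = 2√3 ℏ ≈ 3.464ℏ.
There are 2l+1 = 7 values of m_l.
For m_l = -2: cos θ = -2/√12, θ ≈ 125.26°.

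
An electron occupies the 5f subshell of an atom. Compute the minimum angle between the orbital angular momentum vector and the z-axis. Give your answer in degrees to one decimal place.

The 5f subshell has l = 3.
|L| = ℏ√(l(l+1)) = 2√3 ℏ.
The smallest angle corresponds to the largest L_z, i.e. m_l = l = 3, giving L_z = 3ℏ.
cos θ_min = 3/√12, so θ_min ≈ 30.0°.

θ_min ≈ 30.0°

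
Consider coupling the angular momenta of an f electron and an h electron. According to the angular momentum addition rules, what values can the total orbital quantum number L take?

L runs from |3 − 5| = 2 to 3 + 5 = 8.
So L can be 2, 3, 4, 5, 6, 7, 8.

L = 2, 3, 4, 5, 6, 7, 8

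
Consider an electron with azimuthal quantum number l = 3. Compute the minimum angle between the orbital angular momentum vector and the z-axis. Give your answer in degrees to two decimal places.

|L| = ℏ√(l(l+1)) = 2√3 ℏ.
The smallest angle corresponds to the largest L_z, i.e. m_l = l = 3, giving L_z = 3ℏ.
cos θ_min = 3/√12, so θ_min ≈ 30.00°.

θ_min ≈ 30.00°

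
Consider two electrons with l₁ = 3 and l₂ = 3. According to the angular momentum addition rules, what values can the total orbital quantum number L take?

L = 0, 1, 2, 3, 4, 5, 6

The total orbital quantum number L ranges from |l₁ − l₂| to l₁ + l₂ in integer steps.
So L can be 0, 1, 2, 3, 4, 5, 6.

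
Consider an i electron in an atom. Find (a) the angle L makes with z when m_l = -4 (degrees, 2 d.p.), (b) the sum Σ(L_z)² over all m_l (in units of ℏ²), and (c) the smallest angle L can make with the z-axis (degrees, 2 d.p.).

θ(m_l=-4) ≈ 128.11°; Σ(L_z)² = 182 ℏ²; θ_min ≈ 22.21°

For an i orbital, l = 6.
For m_l = -4: cos θ = -4/√42, θ ≈ 128.11°.
Σ m_l² = 182, so Σ(L_z)² = 182 ℏ².
cos θ_min = 6/√42, so θ_min ≈ 22.21°.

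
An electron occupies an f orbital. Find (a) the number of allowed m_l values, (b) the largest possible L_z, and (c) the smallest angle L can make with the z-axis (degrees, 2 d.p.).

An f state has l = 3.
There are 2l+1 = 7 values of m_l.
L_z,max = lℏ = 3ℏ.
cos θ_min = 3/√12, so θ_min ≈ 30.00°.

7 values; L_z,max = 3ℏ; θ_min ≈ 30.00°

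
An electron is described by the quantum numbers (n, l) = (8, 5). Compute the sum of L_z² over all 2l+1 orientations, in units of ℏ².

m_l ∈ {-5, -4, -3, -2, -1, 0, 1, 2, 3, 4, 5}.
Σ m_l² = 2·(1 + 4 + 9 + 16 + 25) = 110.

Σ(L_z)² = 110 ℏ²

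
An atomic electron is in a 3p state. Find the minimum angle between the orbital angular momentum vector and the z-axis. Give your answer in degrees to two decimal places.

The 3p subshell has l = 1.
|L| = ℏ√(l(l+1)) = √2 ℏ.
The smallest angle corresponds to the largest L_z, i.e. m_l = l = 1, giving L_z = 1ℏ.
cos θ_min = 1/√2, so θ_min ≈ 45.00°.

θ_min ≈ 45.00°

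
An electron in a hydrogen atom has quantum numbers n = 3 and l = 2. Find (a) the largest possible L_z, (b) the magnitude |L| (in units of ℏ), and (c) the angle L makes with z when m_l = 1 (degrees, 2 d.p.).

L_z,max = lℏ = 2ℏ.
|L| = ℏ√(2·3) = √6 ℏ ≈ 2.449ℏ.
For m_l = 1: cos θ = 1/√6, θ ≈ 65.91°.

L_z,max = 2ℏ; |L| = √6 ℏ ≈ 2.449ℏ; θ(m_l=1) ≈ 65.91°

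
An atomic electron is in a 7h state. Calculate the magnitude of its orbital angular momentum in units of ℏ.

|L| = √30 ℏ ≈ 5.477ℏ

The 7h subshell has l = 5.
|L| = ℏ√(l(l+1)) = ℏ√(5·6) = √30 ℏ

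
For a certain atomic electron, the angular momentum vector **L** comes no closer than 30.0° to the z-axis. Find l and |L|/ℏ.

l = 3, |L| = 2√3 ℏ ≈ 3.464ℏ

cos θ_min = l/√(l(l+1)) = √(l/(l+1)), so l/(l+1) = cos²(30.0°) = 0.7500.
Thus l = 0.7500/(1 − 0.7500) ≈ 3.
Then |L| = ℏ√(3·4) = 2√3 ℏ.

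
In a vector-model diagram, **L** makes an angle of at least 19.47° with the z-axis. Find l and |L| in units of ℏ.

l = 8, |L| = 6√2 ℏ ≈ 8.485ℏ

cos θ_min = l/√(l(l+1)) = √(l/(l+1)), so l/(l+1) = cos²(19.47°) = 0.8889.
Thus l = 0.8889/(1 − 0.8889) ≈ 8.
Then |L| = ℏ√(8·9) = 6√2 ℏ.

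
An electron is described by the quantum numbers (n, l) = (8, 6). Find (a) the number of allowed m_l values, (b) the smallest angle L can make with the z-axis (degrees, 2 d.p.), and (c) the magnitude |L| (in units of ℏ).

13 values; θ_min ≈ 22.21°; |L| = √42 ℏ ≈ 6.481ℏ

There are 2l+1 = 13 values of m_l.
cos θ_min = 6/√42, so θ_min ≈ 22.21°.
|L| = ℏ√(6·7) = √42 ℏ ≈ 6.481ℏ.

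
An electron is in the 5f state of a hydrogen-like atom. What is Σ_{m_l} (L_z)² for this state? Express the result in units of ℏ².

5f means n = 5, l = 3.
The allowed m_l values are -3, -2, -1, 0, 1, 2, 3.
Summing m² from −3 to 3: Σ m_l² = 28.

Σ(L_z)² = 28 ℏ²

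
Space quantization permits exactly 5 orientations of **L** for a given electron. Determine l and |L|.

l = 2, |L| = √6 ℏ ≈ 2.449ℏ

Since there are 2l+1 = 5 values of m_l, l = 2.
|L| = ℏ√(l(l+1)) = ℏ√(2·3) = √6 ℏ.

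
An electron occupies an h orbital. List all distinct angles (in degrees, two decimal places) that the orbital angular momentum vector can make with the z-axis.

θ ∈ {24.09°, 43.09°, 56.79°, 68.58°, 79.48°, 90.00°, 100.52°, 111.42°, 123.21°, 136.91°, 155.91°}

For an h orbital, l = 5.
|L|² = l(l+1)ℏ² = 30ℏ², so |L| = √30 ℏ.
cos θ = m_l/√30 for each m_l ∈ {-5, -4, -3, -2, -1, 0, 1, 2, 3, 4, 5}.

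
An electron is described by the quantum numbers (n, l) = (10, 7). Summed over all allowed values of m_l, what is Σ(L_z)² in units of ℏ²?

The allowed m_l values are -7, -6, -5, -4, -3, -2, -1, 0, 1, 2, 3, 4, 5, 6, 7.
Σ m_l² = l(l+1)(2l+1)/3 = 7·8·15/3 = 280.

Σ(L_z)² = 280 ℏ²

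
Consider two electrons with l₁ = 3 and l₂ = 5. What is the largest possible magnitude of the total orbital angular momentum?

By the triangle rule, |l₁ − l₂| ≤ L ≤ l₁ + l₂.
Allowed values: L = 2, 3, 4, 5, 6, 7, 8.
The largest magnitude corresponds to L = 8: |L_tot| = ℏ√(8·9) = 6√2 ℏ.

|L_tot|_max = 6√2 ℏ ≈ 8.485ℏ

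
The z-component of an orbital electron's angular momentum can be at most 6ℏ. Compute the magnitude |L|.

|L| = √42 ℏ ≈ 6.481ℏ

Since max m_l = l, l = 6.
|L| = √(l(l+1)) ℏ = √42 ℏ.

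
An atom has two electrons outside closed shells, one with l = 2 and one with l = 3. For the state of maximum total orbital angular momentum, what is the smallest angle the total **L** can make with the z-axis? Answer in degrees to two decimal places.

The total orbital quantum number L ranges from |l₁ − l₂| to l₁ + l₂ in integer steps.
L ∈ {1, 2, 3, 4, 5}.
The maximum is L = 5, with |L_tot| = ℏ√(5·6) = √30 ℏ.
The minimum angle with z is arccos(5/√30) ≈ 24.09°.

θ_min ≈ 24.09°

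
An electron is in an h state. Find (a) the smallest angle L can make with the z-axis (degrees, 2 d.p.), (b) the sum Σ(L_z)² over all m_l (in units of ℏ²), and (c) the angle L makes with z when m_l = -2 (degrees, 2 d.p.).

An h state has l = 5.
cos θ_min = 5/√30, so θ_min ≈ 24.09°.
Σ m_l² = 110, so Σ(L_z)² = 110 ℏ².
For m_l = -2: cos θ = -2/√30, θ ≈ 111.42°.

θ_min ≈ 24.09°; Σ(L_z)² = 110 ℏ²; θ(m_l=-2) ≈ 111.42°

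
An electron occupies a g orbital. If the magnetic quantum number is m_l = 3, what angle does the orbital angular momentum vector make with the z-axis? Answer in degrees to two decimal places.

θ ≈ 47.87°

A g state has l = 4.
|L| = ℏ√(l(l+1)) = 2√5 ℏ.
L_z = m_l ℏ = 3ℏ.
cos θ = L_z/|L| = 3/√20, so θ ≈ 47.87°.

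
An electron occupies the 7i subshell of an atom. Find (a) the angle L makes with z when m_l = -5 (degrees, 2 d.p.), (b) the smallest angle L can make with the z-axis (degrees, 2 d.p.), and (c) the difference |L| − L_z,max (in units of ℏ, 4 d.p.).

The 7i subshell has l = 6.
For m_l = -5: cos θ = -5/√42, θ ≈ 140.49°.
cos θ_min = 6/√42, so θ_min ≈ 22.21°.
|L| − L_z,max = (√42 − 6)ℏ ≈ 0.4807ℏ.

θ(m_l=-5) ≈ 140.49°; θ_min ≈ 22.21°; |L|−L_z,max ≈ 0.4807ℏ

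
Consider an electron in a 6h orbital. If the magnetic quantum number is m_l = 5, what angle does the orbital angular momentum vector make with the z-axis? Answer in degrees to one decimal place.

For 6h, l = 5.
|L| = √(l(l+1)) ℏ = √30 ℏ.
L_z = m_l ℏ = 5ℏ.
cos θ = L_z/|L| = 5/√30, so θ ≈ 24.1°.

θ ≈ 24.1°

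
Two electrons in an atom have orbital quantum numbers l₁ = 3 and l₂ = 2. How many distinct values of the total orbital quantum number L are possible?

5

Angular momentum addition gives L = |l₁ − l₂|, …, l₁ + l₂.
So L can be 1, 2, 3, 4, 5.
That is 5 values.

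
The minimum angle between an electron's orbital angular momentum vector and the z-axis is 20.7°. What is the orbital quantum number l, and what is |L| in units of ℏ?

l = 7, |L| = 2√14 ℏ ≈ 7.483ℏ

At minimum angle, m_l = l, so cos θ = l/√(l(l+1)); cos²θ = l/(l+1) = 0.8751.
l = cos²θ/sin²θ ≈ 7.
Then |L| = ℏ√(7·8) = 2√14 ℏ.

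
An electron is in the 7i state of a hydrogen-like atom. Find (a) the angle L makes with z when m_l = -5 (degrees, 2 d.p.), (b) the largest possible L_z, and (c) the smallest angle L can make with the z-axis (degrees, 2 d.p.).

For 7i, l = 6.
For m_l = -5: cos θ = -5/√42, θ ≈ 140.49°.
L_z,max = lℏ = 6ℏ.
cos θ_min = 6/√42, so θ_min ≈ 22.21°.

θ(m_l=-5) ≈ 140.49°; L_z,max = 6ℏ; θ_min ≈ 22.21°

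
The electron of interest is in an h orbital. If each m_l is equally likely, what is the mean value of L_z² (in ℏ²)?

H corresponds to l = 5.
The allowed m_l values are -5, -4, -3, -2, -1, 0, 1, 2, 3, 4, 5.
Average of L_z² over 11 states: 110/11 ℏ² = 10 ℏ².

⟨L_z²⟩ = 10 ℏ²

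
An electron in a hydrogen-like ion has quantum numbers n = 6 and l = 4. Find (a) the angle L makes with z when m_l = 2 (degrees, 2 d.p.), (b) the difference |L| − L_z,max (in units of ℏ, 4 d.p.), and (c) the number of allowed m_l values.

For m_l = 2: cos θ = 2/√20, θ ≈ 63.43°.
|L| − L_z,max = (2√5 − 4)ℏ ≈ 0.4721ℏ.
There are 2l+1 = 9 values of m_l.

θ(m_l=2) ≈ 63.43°; |L|−L_z,max ≈ 0.4721ℏ; 9 values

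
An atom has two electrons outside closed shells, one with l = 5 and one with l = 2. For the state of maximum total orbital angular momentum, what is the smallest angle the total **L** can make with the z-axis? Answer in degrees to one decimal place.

θ_min ≈ 20.7°

The total orbital quantum number L ranges from |l₁ − l₂| to l₁ + l₂ in integer steps.
L ∈ {3, 4, 5, 6, 7}.
The maximum is L = 7, with |L_tot| = ℏ√(7·8) = 2√14 ℏ.
The minimum angle with z is arccos(7/√56) ≈ 20.7°.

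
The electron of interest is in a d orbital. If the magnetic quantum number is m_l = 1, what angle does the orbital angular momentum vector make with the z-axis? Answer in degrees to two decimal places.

θ ≈ 65.91°

For a d orbital, l = 2.
|L| = ℏ√(l(l+1)) = √6 ℏ.
L_z = m_l ℏ = 1ℏ.
cos θ = L_z/|L| = 1/√6, so θ ≈ 65.91°.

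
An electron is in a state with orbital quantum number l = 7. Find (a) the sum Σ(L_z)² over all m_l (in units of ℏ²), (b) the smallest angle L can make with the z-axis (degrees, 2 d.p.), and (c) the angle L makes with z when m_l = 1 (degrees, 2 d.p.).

Σ(L_z)² = 280 ℏ²; θ_min ≈ 20.70°; θ(m_l=1) ≈ 82.32°

Σ m_l² = 280, so Σ(L_z)² = 280 ℏ².
cos θ_min = 7/√56, so θ_min ≈ 20.70°.
For m_l = 1: cos θ = 1/√56, θ ≈ 82.32°.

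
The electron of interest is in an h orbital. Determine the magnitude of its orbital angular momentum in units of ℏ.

An h state has l = 5.
|L| = ℏ√(l(l+1)) = ℏ√(5·6) = √30 ℏ

|L| = √30 ℏ ≈ 5.477ℏ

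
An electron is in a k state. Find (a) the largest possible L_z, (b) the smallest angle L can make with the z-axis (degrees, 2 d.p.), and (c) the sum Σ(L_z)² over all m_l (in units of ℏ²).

The letter k corresponds to l = 7.
L_z,max = lℏ = 7ℏ.
cos θ_min = 7/√56, so θ_min ≈ 20.70°.
Σ m_l² = 280, so Σ(L_z)² = 280 ℏ².

L_z,max = 7ℏ; θ_min ≈ 20.70°; Σ(L_z)² = 280 ℏ²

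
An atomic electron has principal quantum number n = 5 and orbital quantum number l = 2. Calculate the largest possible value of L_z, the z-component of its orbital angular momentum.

L_z = m_l ℏ with m_l ∈ {−2, …, 2}; the maximum is m_l = 2.

L_z,max = 2ℏ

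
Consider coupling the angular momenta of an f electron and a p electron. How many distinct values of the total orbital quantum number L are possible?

By the triangle rule, |l₁ − l₂| ≤ L ≤ l₁ + l₂.
L ∈ {2, 3, 4}.
That is 3 values.

3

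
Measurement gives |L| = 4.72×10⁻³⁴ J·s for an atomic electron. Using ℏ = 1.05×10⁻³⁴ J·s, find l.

In units of ℏ, |L| ≈ 4.495.
l(l+1) ≈ 4.495² ≈ 20.21, so l = 4.

l = 4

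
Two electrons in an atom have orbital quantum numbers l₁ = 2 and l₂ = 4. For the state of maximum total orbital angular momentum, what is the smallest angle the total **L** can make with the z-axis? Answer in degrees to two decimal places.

θ_min ≈ 22.21°

L runs from |2 − 4| = 2 to 2 + 4 = 6.
L ∈ {2, 3, 4, 5, 6}.
The maximum is L = 6, with |L_tot| = ℏ√(6·7) = √42 ℏ.
The minimum angle with z is arccos(6/√42) ≈ 22.21°.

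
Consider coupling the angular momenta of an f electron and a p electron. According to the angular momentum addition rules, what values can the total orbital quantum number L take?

L = 2, 3, 4

The total orbital quantum number L ranges from |l₁ − l₂| to l₁ + l₂ in integer steps.
Allowed values: L = 2, 3, 4.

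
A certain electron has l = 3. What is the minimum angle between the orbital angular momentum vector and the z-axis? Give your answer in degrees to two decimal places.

θ_min ≈ 30.00°

|L| = √(l(l+1)) ℏ = 2√3 ℏ.
The smallest angle corresponds to the largest L_z, i.e. m_l = l = 3, giving L_z = 3ℏ.
cos θ_min = 3/√12, so θ_min ≈ 30.00°.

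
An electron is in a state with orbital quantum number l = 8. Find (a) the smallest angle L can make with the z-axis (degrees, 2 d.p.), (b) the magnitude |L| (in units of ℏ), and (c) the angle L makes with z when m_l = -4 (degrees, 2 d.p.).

cos θ_min = 8/√72, so θ_min ≈ 19.47°.
|L| = ℏ√(8·9) = 6√2 ℏ ≈ 8.485ℏ.
For m_l = -4: cos θ = -4/√72, θ ≈ 118.13°.

θ_min ≈ 19.47°; |L| = 6√2 ℏ ≈ 8.485ℏ; θ(m_l=-4) ≈ 118.13°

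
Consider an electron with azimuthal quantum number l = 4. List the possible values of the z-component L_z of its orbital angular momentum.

L_z ∈ {−4ℏ, −3ℏ, −2ℏ, −ℏ, 0, ℏ, 2ℏ, 3ℏ, 4ℏ}

L_z = m_l ℏ with m_l ranging from −l to +l in integer steps.
For l = 4: m_l ∈ {-4, -3, -2, -1, 0, 1, 2, 3, 4}.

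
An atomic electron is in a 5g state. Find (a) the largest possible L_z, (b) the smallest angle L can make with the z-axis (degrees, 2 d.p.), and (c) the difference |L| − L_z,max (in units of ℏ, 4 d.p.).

For 5g, l = 4.
L_z,max = lℏ = 4ℏ.
cos θ_min = 4/√20, so θ_min ≈ 26.57°.
|L| − L_z,max = (2√5 − 4)ℏ ≈ 0.4721ℏ.

L_z,max = 4ℏ; θ_min ≈ 26.57°; |L|−L_z,max ≈ 0.4721ℏ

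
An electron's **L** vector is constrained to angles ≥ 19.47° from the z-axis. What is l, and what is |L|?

l = 8, |L| = 6√2 ℏ ≈ 8.485ℏ

At minimum angle, m_l = l, so cos θ = l/√(l(l+1)); cos²θ = l/(l+1) = 0.8889.
l = cos²θ/sin²θ ≈ 8.
Then |L| = ℏ√(8·9) = 6√2 ℏ.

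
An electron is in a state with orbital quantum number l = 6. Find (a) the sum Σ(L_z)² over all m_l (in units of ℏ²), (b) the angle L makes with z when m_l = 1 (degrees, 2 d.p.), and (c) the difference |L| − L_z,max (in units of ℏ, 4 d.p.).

Σ m_l² = 182, so Σ(L_z)² = 182 ℏ².
For m_l = 1: cos θ = 1/√42, θ ≈ 81.12°.
|L| − L_z,max = (√42 − 6)ℏ ≈ 0.4807ℏ.

Σ(L_z)² = 182 ℏ²; θ(m_l=1) ≈ 81.12°; |L|−L_z,max ≈ 0.4807ℏ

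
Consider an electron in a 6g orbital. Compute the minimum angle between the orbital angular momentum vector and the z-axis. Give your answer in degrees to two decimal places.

θ_min ≈ 26.57°

6g means n = 6, l = 4.
|L| = √(l(l+1)) ℏ = 2√5 ℏ.
The smallest angle corresponds to the largest L_z, i.e. m_l = l = 4, giving L_z = 4ℏ.
cos θ_min = 4/√20, so θ_min ≈ 26.57°.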